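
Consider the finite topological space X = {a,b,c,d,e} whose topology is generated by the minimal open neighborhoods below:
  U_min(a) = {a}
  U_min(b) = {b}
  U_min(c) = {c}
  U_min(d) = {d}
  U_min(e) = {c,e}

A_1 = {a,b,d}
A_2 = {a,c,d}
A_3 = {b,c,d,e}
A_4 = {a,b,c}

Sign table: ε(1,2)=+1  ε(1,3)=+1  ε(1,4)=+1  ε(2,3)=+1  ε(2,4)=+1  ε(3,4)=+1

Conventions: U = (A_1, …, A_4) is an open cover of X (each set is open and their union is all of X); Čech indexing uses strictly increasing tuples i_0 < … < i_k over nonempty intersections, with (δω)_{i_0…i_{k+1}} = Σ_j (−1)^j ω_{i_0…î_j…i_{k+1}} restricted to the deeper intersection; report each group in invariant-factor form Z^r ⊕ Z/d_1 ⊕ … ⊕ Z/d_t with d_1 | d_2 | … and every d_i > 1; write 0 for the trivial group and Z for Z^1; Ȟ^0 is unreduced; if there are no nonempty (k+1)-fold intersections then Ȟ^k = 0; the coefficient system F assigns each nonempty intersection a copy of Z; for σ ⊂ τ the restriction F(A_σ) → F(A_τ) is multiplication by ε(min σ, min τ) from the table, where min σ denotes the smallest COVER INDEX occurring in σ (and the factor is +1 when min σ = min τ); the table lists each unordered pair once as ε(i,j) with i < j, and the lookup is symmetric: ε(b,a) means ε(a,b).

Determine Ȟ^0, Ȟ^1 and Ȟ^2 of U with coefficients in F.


intersection data:
  A12={a,d} A13={b,d} A14={a,b} A23={c,d} A24={a,c} A34={b,c}
  A123={d} A124={a} A134={b} A234={c}
C dims 4,6,4; δ0: rk 3, SNF 1^3; δ1: rk 3, SNF 1^3
Ȟ^0 = (4 − 3) − 0 = 1, so Ȟ^0 ≅ Z
Ȟ^1 = (6 − 3) − 3 = 0, so Ȟ^1 ≅ 0
Ȟ^2 = (4 − 0) − 3 = 1, so Ȟ^2 ≅ Z

Ȟ^0 = Z, Ȟ^1 = 0 and Ȟ^2 = Z


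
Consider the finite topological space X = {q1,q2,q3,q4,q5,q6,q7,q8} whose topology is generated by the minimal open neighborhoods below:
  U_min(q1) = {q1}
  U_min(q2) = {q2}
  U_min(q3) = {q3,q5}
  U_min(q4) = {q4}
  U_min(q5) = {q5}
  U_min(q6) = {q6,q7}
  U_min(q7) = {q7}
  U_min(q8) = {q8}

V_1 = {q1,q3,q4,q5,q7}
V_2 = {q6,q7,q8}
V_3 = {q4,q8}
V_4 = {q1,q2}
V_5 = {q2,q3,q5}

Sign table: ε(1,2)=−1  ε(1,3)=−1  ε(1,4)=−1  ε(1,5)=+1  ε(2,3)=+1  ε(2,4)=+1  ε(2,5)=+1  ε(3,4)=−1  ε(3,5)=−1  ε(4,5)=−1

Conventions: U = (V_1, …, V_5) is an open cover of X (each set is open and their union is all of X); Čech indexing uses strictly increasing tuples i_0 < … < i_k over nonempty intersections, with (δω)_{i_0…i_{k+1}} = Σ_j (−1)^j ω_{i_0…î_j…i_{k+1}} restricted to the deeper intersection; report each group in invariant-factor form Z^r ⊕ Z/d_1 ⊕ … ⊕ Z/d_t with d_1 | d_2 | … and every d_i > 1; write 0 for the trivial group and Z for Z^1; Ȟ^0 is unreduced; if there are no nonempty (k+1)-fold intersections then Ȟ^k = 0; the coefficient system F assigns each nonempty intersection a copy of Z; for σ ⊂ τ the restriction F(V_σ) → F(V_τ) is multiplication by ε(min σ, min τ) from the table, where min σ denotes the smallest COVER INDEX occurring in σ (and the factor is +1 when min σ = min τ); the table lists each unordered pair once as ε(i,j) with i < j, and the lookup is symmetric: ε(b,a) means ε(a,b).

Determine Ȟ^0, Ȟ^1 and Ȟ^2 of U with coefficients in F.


nerve of the cover:
  V12={q7} V13={q4} V14={q1} V15={q3,q5} V23={q8} V45={q2}
C dims 5,6; δ0: rk 4, SNF 1^4
Ȟ^0 = (5 − 4) − 0 = 1, so Ȟ^0 ≅ Z
Ȟ^1 = (6 − 0) − 4 = 2, so Ȟ^1 ≅ Z^2
Ȟ^2 = (0 − 0) − 0 = 0, so Ȟ^2 ≅ 0

Ȟ^0 ≅ Z; Ȟ^1 ≅ Z^2; Ȟ^2 ≅ 0


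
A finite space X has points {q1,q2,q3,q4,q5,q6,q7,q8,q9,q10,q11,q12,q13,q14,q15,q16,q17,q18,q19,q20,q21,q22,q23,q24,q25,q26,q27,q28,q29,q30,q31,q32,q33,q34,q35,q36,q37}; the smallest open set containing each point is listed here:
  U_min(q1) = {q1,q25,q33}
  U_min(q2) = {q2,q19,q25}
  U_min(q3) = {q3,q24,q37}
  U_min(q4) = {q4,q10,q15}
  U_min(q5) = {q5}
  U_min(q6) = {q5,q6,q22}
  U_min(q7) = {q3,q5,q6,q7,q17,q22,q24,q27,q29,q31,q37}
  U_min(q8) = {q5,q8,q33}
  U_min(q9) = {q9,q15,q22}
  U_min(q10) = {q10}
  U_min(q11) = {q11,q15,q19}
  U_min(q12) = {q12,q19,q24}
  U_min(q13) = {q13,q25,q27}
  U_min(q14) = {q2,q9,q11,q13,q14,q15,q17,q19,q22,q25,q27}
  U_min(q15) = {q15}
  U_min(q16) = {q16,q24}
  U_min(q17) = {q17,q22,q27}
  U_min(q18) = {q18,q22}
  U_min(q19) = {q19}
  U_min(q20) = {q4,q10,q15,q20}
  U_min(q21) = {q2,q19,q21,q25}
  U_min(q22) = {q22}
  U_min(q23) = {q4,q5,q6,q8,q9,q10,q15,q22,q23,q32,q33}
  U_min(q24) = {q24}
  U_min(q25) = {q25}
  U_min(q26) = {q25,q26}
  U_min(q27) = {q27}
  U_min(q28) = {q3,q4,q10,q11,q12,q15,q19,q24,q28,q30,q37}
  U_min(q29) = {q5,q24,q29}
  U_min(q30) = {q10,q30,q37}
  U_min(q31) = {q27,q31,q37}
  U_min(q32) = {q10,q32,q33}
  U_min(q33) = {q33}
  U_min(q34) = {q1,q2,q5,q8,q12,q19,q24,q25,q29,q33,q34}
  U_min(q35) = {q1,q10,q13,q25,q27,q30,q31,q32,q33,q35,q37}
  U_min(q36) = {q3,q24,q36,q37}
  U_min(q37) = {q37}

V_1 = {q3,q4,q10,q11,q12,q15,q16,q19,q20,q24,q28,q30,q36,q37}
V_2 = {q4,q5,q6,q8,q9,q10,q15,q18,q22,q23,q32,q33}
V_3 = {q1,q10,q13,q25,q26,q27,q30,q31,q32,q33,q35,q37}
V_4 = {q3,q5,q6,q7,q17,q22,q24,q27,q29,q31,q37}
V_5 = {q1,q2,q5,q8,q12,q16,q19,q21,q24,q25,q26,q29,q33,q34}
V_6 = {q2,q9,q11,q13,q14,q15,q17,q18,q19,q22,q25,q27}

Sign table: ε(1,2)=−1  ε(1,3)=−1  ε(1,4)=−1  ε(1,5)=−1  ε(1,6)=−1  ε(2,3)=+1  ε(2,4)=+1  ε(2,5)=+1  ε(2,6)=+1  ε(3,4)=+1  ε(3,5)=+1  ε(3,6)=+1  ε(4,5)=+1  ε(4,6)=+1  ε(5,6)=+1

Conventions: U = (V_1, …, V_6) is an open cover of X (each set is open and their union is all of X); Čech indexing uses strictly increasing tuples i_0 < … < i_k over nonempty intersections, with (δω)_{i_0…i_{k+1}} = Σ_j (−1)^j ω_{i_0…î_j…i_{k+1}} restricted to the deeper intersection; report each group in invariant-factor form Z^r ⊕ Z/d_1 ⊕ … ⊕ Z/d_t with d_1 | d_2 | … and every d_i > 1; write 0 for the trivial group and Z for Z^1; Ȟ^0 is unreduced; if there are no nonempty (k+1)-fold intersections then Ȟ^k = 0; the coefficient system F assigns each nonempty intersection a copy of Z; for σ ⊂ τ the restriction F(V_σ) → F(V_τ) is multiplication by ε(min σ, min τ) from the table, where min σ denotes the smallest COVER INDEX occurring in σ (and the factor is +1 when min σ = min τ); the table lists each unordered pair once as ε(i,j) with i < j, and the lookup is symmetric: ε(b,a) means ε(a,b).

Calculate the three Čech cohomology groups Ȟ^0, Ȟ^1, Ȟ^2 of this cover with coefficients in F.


Ȟ^0 = Z,  Ȟ^1 = 0,  Ȟ^2 = Z/2

nonempty overlaps:
  V12={q4,q10,q15} V13={q10,q30,q37} V14={q3,q24,q37} V15={q12,q16,q19,q24} V16={q11,q15,q19} V23={q10,q32,q33} V24={q5,q6,q22} V25={q5,q8,q33} V26={q9,q15,q18,q22} V34={q27,q31,q37} V35={q1,q25,q26,q33} V36={q13,q25,q27} V45={q5,q24,q29} V46={q17,q22,q27} V56={q2,q19,q25}
  V123={q10} V126={q15} V134={q37} V145={q24} V156={q19} V235={q33} V245={q5} V246={q22} V346={q27} V356={q25}
C dims 6,15,10; δ0: rk 5, SNF 1^5; δ1: rk 10, SNF 1^9·2
degree 0: 6−5−0 = 1 → Ȟ^0 ≅ Z
degree 1: 15−10−5 = 0 → Ȟ^1 ≅ 0
degree 2: 10−0−10 = 0 plus torsion [2] → Ȟ^2 ≅ Z/2


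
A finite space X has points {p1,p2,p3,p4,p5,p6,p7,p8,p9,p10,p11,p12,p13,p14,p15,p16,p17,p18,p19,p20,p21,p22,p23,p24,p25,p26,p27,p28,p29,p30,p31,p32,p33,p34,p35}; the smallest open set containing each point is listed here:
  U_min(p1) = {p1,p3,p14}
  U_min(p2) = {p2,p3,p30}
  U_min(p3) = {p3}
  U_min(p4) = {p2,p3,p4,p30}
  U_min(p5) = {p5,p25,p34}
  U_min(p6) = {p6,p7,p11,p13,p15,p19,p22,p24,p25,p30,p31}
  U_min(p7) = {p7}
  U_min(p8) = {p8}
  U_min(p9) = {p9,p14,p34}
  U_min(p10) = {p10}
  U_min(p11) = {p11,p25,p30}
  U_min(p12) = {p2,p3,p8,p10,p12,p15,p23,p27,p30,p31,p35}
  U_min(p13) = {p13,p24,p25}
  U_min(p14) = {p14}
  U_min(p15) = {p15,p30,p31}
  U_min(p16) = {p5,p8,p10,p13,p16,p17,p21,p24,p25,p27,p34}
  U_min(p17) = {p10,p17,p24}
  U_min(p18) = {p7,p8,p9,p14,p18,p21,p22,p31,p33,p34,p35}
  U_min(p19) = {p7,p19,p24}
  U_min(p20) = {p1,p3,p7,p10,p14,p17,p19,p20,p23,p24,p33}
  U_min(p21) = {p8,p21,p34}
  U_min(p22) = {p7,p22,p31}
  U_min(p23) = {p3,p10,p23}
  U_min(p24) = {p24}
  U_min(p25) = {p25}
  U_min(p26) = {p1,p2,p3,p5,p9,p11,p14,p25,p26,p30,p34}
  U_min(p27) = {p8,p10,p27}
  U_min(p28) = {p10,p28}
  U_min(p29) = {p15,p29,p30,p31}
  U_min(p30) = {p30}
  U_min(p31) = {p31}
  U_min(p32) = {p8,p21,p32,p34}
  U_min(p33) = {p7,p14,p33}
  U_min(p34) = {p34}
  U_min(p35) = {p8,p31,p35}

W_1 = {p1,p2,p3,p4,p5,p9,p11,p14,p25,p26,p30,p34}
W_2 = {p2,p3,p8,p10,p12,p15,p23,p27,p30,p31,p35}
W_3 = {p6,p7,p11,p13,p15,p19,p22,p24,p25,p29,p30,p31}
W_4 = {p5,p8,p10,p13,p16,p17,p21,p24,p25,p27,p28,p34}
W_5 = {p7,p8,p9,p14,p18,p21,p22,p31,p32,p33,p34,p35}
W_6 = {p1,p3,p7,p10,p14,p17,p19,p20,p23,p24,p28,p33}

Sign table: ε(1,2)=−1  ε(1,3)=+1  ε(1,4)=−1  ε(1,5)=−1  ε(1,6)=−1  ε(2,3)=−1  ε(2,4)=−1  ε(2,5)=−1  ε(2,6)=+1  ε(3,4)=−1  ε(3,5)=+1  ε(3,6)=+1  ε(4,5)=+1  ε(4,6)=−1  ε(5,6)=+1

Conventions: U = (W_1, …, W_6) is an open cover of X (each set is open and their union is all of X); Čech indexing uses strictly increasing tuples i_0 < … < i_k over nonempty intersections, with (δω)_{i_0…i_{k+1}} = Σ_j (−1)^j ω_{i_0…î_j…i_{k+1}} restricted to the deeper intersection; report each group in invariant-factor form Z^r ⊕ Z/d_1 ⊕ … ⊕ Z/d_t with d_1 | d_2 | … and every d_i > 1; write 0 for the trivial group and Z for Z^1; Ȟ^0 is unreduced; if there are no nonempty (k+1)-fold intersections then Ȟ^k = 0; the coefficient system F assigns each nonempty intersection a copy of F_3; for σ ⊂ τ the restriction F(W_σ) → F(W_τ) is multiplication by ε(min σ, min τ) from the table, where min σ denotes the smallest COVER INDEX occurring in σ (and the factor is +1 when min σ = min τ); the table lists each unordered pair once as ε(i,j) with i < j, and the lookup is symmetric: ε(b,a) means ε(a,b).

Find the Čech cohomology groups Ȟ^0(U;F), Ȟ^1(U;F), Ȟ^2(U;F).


Ȟ^0(U;F) ≅ 0, Ȟ^1(U;F) ≅ 0, Ȟ^2(U;F) ≅ Z/3

nonempty overlaps:
  W12={p2,p3,p30} W13={p11,p25,p30} W14={p5,p25,p34} W15={p9,p14,p34} W16={p1,p3,p14} W23={p15,p30,p31} W24={p8,p10,p27} W25={p8,p31,p35} W26={p3,p10,p23} W34={p13,p24,p25} W35={p7,p22,p31} W36={p7,p19,p24} W45={p8,p21,p34} W46={p10,p17,p24,p28} W56={p7,p14,p33}
  W123={p30} W126={p3} W134={p25} W145={p34} W156={p14} W235={p31} W245={p8} W246={p10} W346={p24} W356={p7}
C dims 6,15,10; δ0: rk_F3 6; δ1: rk_F3 9
degree 0: 6−6−0 = 0 → Ȟ^0 ≅ 0
degree 1: 15−9−6 = 0 → Ȟ^1 ≅ 0
degree 2: 10−0−9 = 1 → Ȟ^2 ≅ Z/3


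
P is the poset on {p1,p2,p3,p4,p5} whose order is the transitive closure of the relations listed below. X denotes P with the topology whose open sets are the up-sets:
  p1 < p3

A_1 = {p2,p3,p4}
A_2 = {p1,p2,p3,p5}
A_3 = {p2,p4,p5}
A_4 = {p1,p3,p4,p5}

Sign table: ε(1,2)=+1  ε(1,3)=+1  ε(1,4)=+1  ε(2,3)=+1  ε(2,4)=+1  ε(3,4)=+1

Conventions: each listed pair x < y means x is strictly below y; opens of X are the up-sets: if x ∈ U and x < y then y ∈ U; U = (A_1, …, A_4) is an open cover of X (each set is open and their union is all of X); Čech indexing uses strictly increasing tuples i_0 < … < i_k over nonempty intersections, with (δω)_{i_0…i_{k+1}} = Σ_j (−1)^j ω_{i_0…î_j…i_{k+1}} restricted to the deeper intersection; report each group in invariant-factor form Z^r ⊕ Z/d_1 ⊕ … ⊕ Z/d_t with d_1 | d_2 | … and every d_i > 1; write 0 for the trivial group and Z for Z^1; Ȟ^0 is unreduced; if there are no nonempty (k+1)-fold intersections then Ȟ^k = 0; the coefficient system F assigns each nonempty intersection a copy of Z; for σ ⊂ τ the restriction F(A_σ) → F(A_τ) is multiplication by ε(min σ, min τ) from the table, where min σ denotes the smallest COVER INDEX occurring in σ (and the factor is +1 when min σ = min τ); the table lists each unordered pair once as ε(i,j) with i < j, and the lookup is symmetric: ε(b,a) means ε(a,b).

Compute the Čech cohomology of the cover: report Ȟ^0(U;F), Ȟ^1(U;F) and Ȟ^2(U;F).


Ȟ^0 ≅ Z, Ȟ^1 ≅ 0 and Ȟ^2 ≅ Z

nonempty intersections:
  A12={p2,p3} A13={p2,p4} A14={p3,p4} A23={p2,p5} A24={p1,p3,p5} A34={p4,p5}
  A123={p2} A124={p3} A134={p4} A234={p5}
C dims 4,6,4; δ0: rk 3, SNF 1^3; δ1: rk 3, SNF 1^3
Ȟ^0: (4−3)−0=1 ⇒ Z
Ȟ^1: (6−3)−3=0 ⇒ 0
Ȟ^2: (4−0)−3=1 ⇒ Z


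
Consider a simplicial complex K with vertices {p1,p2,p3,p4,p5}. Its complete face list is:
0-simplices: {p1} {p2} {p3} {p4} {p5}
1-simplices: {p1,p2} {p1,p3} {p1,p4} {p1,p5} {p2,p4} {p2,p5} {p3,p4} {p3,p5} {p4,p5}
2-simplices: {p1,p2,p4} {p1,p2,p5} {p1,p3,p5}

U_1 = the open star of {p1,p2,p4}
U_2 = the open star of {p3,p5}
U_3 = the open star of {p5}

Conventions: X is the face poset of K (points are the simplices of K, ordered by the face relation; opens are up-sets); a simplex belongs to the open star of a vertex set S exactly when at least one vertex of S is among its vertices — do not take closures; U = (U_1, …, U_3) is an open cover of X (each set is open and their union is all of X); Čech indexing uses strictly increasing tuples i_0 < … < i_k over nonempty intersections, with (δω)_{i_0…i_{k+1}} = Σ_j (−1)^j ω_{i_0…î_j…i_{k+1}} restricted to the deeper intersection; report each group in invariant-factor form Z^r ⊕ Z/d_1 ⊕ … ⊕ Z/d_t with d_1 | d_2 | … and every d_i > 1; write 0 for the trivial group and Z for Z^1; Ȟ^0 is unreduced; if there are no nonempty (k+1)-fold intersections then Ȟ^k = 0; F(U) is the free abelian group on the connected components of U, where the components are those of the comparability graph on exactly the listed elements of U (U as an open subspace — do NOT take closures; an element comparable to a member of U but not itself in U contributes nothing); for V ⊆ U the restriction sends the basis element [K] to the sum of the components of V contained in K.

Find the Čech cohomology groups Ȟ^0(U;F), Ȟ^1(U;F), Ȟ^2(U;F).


nerve simplices:
  U1={{p1},{p2},{p4},{p1,p2},{p1,p3},{p1,p4},{p1,p5},{p2,p4},{p2,p5},{p3,p4},{p4,p5},{p1,p2,p4},{p1,p2,p5},{p1,p3,p5}} U2={{p3},{p5},{p1,p3},{p1,p5},{p2,p5},{p3,p4},{p3,p5},{p4,p5},{p1,p2,p5},{p1,p3,p5}} U3={{p5},{p1,p5},{p2,p5},{p3,p5},{p4,p5},{p1,p2,p5},{p1,p3,p5}}
  U12={{p1,p3},{p1,p5},{p2,p5},{p3,p4},{p4,p5},{p1,p2,p5},{p1,p3,p5}} U13={{p1,p5},{p2,p5},{p4,p5},{p1,p2,p5},{p1,p3,p5}} U23={{p5},{p1,p5},{p2,p5},{p3,p5},{p4,p5},{p1,p2,p5},{p1,p3,p5}}
  U123={{p1,p5},{p2,p5},{p4,p5},{p1,p2,p5},{p1,p3,p5}}
components per intersection:
  U1: {{p1},{p2},{p4},{p1,p2},{p1,p3},{p1,p4},{p1,p5},{p2,p4},{p2,p5},{p3,p4},{p4,p5},{p1,p2,p4},{p1,p2,p5},{p1,p3,p5}}
  U2: {{p3},{p5},{p1,p3},{p1,p5},{p2,p5},{p3,p4},{p3,p5},{p4,p5},{p1,p2,p5},{p1,p3,p5}}
  U3: {{p5},{p1,p5},{p2,p5},{p3,p5},{p4,p5},{p1,p2,p5},{p1,p3,p5}}
  U12: {{p1,p3},{p1,p5},{p2,p5},{p1,p2,p5},{p1,p3,p5}} {{p3,p4}} {{p4,p5}}
  U13: {{p1,p5},{p2,p5},{p1,p2,p5},{p1,p3,p5}} {{p4,p5}}
  U23: {{p5},{p1,p5},{p2,p5},{p3,p5},{p4,p5},{p1,p2,p5},{p1,p3,p5}}
  U123: {{p1,p5},{p2,p5},{p1,p2,p5},{p1,p3,p5}} {{p4,p5}}
C dims 3,6,2; δ0: rk 2, SNF 1^2; δ1: rk 2, SNF 1^2
degree 0: 3−2−0 = 1 → Ȟ^0 ≅ Z
degree 1: 6−2−2 = 2 → Ȟ^1 ≅ Z^2
degree 2: 2−0−2 = 0 → Ȟ^2 ≅ 0

Ȟ^0 = Z, Ȟ^1 = Z^2, Ȟ^2 = 0


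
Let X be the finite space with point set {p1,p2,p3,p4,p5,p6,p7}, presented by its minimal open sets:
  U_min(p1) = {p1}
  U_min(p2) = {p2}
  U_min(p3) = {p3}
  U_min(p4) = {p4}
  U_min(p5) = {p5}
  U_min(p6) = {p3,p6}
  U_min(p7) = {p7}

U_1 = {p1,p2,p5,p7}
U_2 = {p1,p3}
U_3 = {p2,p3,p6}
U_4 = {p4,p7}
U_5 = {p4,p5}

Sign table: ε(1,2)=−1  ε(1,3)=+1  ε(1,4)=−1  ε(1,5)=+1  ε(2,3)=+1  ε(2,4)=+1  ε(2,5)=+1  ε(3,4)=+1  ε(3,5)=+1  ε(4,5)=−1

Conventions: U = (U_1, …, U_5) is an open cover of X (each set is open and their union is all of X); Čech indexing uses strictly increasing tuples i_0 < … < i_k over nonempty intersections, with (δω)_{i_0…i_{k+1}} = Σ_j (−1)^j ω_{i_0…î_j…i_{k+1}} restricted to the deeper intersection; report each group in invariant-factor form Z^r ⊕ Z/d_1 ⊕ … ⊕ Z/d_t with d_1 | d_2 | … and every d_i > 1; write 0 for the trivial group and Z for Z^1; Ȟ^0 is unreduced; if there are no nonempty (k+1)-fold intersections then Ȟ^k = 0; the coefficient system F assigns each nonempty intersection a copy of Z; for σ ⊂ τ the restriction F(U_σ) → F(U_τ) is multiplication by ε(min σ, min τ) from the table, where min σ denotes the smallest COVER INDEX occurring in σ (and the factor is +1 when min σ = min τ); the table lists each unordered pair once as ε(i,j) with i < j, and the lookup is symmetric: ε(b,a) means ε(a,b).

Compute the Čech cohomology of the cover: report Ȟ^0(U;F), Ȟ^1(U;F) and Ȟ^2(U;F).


Ȟ^0 = 0; Ȟ^1 = Z ⊕ Z/2; Ȟ^2 = 0

nerve of the cover:
  U12={p1} U13={p2} U14={p7} U15={p5} U23={p3} U45={p4}
C dims 5,6; δ0: rk 5, SNF 1^4·2
Ȟ^0 = (5 − 5) − 0 = 0, so Ȟ^0 ≅ 0
Ȟ^1 = (6 − 0) − 5 = 1 plus torsion [2], so Ȟ^1 ≅ Z ⊕ Z/2
Ȟ^2 = (0 − 0) − 0 = 0, so Ȟ^2 ≅ 0


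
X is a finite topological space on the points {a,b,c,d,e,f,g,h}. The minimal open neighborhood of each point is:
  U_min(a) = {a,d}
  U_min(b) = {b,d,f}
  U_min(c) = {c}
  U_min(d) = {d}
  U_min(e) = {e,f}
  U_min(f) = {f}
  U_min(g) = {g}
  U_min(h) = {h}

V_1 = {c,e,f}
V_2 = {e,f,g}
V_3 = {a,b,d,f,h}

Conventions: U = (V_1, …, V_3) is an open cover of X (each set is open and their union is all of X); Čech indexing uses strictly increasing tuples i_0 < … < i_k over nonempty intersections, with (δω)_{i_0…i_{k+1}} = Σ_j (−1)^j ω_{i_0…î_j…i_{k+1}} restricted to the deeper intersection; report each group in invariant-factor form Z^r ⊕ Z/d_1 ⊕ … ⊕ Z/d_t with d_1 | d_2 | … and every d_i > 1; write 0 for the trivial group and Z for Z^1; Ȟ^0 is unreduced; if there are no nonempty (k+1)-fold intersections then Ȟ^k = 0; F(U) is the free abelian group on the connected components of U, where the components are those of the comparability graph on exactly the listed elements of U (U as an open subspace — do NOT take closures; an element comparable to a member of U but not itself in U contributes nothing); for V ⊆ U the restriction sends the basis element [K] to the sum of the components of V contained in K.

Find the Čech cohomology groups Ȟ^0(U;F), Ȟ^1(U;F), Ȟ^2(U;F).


nerve of the cover:
  V12={e,f} V13={f} V23={f}
  V123={f}
components per intersection:
  V1: {c} {e,f}
  V2: {e,f} {g}
  V3: {a,b,d,f} {h}
  V12: {e,f}
  V13: {f}
  V23: {f}
  V123: {f}
C dims 6,3,1; δ0: rk 2, SNF 1^2; δ1: rk 1, SNF 1^1
Ȟ^0 = (6 − 2) − 0 = 4, so Ȟ^0 ≅ Z^4
Ȟ^1 = (3 − 1) − 2 = 0, so Ȟ^1 ≅ 0
Ȟ^2 = (1 − 0) − 1 = 0, so Ȟ^2 ≅ 0

Ȟ^0 = Z^4, Ȟ^1 = 0 and Ȟ^2 = 0


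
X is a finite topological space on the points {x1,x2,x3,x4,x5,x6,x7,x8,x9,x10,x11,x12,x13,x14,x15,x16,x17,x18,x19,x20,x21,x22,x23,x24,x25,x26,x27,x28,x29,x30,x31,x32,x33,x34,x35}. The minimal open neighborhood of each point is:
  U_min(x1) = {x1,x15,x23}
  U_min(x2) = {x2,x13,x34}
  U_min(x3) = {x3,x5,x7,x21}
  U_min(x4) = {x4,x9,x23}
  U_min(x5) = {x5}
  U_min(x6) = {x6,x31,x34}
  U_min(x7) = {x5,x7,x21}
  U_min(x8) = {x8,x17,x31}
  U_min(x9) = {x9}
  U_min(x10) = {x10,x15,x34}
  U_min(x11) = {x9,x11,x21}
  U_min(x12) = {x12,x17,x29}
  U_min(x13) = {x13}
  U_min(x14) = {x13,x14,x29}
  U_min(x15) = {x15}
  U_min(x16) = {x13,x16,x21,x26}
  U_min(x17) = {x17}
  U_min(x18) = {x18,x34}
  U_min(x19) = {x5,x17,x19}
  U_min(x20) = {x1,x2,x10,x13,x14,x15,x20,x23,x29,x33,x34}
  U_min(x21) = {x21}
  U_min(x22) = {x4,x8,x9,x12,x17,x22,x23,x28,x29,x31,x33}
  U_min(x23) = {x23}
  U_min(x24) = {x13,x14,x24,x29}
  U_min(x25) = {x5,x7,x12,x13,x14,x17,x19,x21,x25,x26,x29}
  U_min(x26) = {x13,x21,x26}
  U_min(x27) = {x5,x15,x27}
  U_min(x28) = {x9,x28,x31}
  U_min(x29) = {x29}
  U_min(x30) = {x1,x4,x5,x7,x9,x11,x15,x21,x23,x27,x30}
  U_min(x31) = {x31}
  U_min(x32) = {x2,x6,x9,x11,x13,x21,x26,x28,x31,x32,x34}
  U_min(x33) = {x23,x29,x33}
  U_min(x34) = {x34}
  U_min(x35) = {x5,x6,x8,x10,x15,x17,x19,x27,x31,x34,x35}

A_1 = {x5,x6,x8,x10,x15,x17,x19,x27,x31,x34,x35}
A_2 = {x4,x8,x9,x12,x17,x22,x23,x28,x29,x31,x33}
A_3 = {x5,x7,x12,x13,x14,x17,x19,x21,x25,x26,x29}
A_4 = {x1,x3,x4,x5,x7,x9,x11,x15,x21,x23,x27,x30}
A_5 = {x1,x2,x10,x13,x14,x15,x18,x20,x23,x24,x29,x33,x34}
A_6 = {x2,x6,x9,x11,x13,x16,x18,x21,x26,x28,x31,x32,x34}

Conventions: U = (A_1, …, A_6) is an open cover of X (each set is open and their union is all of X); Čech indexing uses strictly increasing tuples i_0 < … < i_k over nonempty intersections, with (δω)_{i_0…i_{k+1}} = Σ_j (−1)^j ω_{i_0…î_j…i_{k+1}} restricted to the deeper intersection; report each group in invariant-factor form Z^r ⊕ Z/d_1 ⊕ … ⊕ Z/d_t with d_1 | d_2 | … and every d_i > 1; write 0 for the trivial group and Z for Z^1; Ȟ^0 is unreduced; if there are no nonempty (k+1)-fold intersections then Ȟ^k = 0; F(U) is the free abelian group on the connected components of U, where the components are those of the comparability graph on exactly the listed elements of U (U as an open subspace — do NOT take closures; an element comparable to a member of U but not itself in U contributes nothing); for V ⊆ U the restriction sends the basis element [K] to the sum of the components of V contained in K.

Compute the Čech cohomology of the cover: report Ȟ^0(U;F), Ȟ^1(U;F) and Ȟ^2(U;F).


Ȟ^0 = Z; Ȟ^1 = 0; Ȟ^2 = Z/2

nerve simplices:
  A12={x8,x17,x31} A13={x5,x17,x19} A14={x5,x15,x27} A15={x10,x15,x34} A16={x6,x31,x34} A23={x12,x17,x29} A24={x4,x9,x23} A25={x23,x29,x33} A26={x9,x28,x31} A34={x5,x7,x21} A35={x13,x14,x29} A36={x13,x21,x26} A45={x1,x15,x23} A46={x9,x11,x21} A56={x2,x13,x18,x34}
  A123={x17} A126={x31} A134={x5} A145={x15} A156={x34} A235={x29} A245={x23} A246={x9} A346={x21} A356={x13}
components per intersection:
  A1: {x5,x6,x8,x10,x15,x17,x19,x27,x31,x34,x35}
  A2: {x4,x8,x9,x12,x17,x22,x23,x28,x29,x31,x33}
  A3: {x5,x7,x12,x13,x14,x17,x19,x21,x25,x26,x29}
  A4: {x1,x3,x4,x5,x7,x9,x11,x15,x21,x23,x27,x30}
  A5: {x1,x2,x10,x13,x14,x15,x18,x20,x23,x24,x29,x33,x34}
  A6: {x2,x6,x9,x11,x13,x16,x18,x21,x26,x28,x31,x32,x34}
  A12: {x8,x17,x31}
  A13: {x5,x17,x19}
  A14: {x5,x15,x27}
  A15: {x10,x15,x34}
  A16: {x6,x31,x34}
  A23: {x12,x17,x29}
  A24: {x4,x9,x23}
  A25: {x23,x29,x33}
  A26: {x9,x28,x31}
  A34: {x5,x7,x21}
  A35: {x13,x14,x29}
  A36: {x13,x21,x26}
  A45: {x1,x15,x23}
  A46: {x9,x11,x21}
  A56: {x2,x13,x18,x34}
  A123: {x17}
  A126: {x31}
  A134: {x5}
  A145: {x15}
  A156: {x34}
  A235: {x29}
  A245: {x23}
  A246: {x9}
  A346: {x21}
  A356: {x13}
C dims 6,15,10; δ0: rk 5, SNF 1^5; δ1: rk 10, SNF 1^9·2
degree 0: 6−5−0 = 1 → Ȟ^0 ≅ Z
degree 1: 15−10−5 = 0 → Ȟ^1 ≅ 0
degree 2: 10−0−10 = 0 plus torsion [2] → Ȟ^2 ≅ Z/2


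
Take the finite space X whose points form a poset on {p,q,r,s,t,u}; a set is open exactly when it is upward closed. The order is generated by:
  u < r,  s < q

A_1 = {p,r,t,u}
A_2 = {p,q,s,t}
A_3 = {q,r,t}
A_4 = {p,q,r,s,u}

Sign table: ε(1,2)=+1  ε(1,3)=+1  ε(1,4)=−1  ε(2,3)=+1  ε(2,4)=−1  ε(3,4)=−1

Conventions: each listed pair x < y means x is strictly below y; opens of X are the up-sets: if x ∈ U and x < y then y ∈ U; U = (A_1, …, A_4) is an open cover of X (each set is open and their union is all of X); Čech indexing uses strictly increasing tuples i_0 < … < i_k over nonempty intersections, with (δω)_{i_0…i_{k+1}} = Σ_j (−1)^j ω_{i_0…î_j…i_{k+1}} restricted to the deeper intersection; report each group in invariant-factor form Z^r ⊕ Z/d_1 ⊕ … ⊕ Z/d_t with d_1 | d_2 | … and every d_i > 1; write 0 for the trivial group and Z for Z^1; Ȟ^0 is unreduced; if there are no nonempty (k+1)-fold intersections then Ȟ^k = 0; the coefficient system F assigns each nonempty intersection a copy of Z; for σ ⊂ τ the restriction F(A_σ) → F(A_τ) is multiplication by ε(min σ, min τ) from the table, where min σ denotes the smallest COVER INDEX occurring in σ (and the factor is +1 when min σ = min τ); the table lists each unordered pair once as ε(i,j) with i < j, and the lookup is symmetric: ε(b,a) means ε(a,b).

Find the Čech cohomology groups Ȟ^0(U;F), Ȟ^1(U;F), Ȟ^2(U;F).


Ȟ^0 ≅ Z; Ȟ^1 ≅ 0; Ȟ^2 ≅ Z

nerve simplices:
  A12={p,t} A13={r,t} A14={p,r,u} A23={q,t} A24={p,q,s} A34={q,r}
  A123={t} A124={p} A134={r} A234={q}
C dims 4,6,4; δ0: rk 3, SNF 1^3; δ1: rk 3, SNF 1^3
degree 0: 4−3−0 = 1 → Ȟ^0 ≅ Z
degree 1: 6−3−3 = 0 → Ȟ^1 ≅ 0
degree 2: 4−0−3 = 1 → Ȟ^2 ≅ Z


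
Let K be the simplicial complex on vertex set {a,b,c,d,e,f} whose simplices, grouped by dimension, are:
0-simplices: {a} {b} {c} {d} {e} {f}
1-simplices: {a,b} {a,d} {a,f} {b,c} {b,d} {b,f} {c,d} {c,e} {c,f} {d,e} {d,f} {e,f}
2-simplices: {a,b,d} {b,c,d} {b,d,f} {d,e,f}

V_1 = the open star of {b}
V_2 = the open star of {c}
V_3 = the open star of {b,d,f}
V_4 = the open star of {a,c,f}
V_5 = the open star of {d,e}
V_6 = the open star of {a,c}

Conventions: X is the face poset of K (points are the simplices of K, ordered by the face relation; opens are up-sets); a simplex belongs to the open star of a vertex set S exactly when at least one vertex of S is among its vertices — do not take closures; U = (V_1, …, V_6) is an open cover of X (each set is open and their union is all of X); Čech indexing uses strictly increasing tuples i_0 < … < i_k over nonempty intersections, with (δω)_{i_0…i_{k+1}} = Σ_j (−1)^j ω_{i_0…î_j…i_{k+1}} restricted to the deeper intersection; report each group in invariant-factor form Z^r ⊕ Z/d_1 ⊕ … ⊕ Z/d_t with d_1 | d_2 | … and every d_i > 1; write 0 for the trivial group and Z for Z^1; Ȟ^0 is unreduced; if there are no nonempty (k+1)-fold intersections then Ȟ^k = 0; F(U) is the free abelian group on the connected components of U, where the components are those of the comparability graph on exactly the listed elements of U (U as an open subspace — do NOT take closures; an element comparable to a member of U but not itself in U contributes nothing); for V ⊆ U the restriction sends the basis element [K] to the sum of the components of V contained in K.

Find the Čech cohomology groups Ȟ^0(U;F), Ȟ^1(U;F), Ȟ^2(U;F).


Ȟ^0 ≅ Z, Ȟ^1 ≅ Z^3 and Ȟ^2 ≅ 0

nonempty overlaps:
  V1={{b},{a,b},{b,c},{b,d},{b,f},{a,b,d},{b,c,d},{b,d,f}} V2={{c},{b,c},{c,d},{c,e},{c,f},{b,c,d}} V3={{b},{d},{f},{a,b},{a,d},{a,f},{b,c},{b,d},{b,f},{c,d},{c,f},{d,e},{d,f},{e,f},{a,b,d},{b,c,d},{b,d,f},{d,e,f}} V4={{a},{c},{f},{a,b},{a,d},{a,f},{b,c},{b,f},{c,d},{c,e},{c,f},{d,f},{e,f},{a,b,d},{b,c,d},{b,d,f},{d,e,f}} V5={{d},{e},{a,d},{b,d},{c,d},{c,e},{d,e},{d,f},{e,f},{a,b,d},{b,c,d},{b,d,f},{d,e,f}} V6={{a},{c},{a,b},{a,d},{a,f},{b,c},{c,d},{c,e},{c,f},{a,b,d},{b,c,d}}
  V12={{b,c},{b,c,d}} V13={{b},{a,b},{b,c},{b,d},{b,f},{a,b,d},{b,c,d},{b,d,f}} V14={{a,b},{b,c},{b,f},{a,b,d},{b,c,d},{b,d,f}} V15={{b,d},{a,b,d},{b,c,d},{b,d,f}} V16={{a,b},{b,c},{a,b,d},{b,c,d}} V23={{b,c},{c,d},{c,f},{b,c,d}} V24={{c},{b,c},{c,d},{c,e},{c,f},{b,c,d}} V25={{c,d},{c,e},{b,c,d}} V26={{c},{b,c},{c,d},{c,e},{c,f},{b,c,d}} V34={{f},{a,b},{a,d},{a,f},{b,c},{b,f},{c,d},{c,f},{d,f},{e,f},{a,b,d},{b,c,d},{b,d,f},{d,e,f}} V35={{d},{a,d},{b,d},{c,d},{d,e},{d,f},{e,f},{a,b,d},{b,c,d},{b,d,f},{d,e,f}} V36={{a,b},{a,d},{a,f},{b,c},{c,d},{c,f},{a,b,d},{b,c,d}} V45={{a,d},{c,d},{c,e},{d,f},{e,f},{a,b,d},{b,c,d},{b,d,f},{d,e,f}} V46={{a},{c},{a,b},{a,d},{a,f},{b,c},{c,d},{c,e},{c,f},{a,b,d},{b,c,d}} V56={{a,d},{c,d},{c,e},{a,b,d},{b,c,d}}
  V123={{b,c},{b,c,d}} V124={{b,c},{b,c,d}} V125={{b,c,d}} V126={{b,c},{b,c,d}} V134={{a,b},{b,c},{b,f},{a,b,d},{b,c,d},{b,d,f}} V135={{b,d},{a,b,d},{b,c,d},{b,d,f}} V136={{a,b},{b,c},{a,b,d},{b,c,d}} V145={{a,b,d},{b,c,d},{b,d,f}} V146={{a,b},{b,c},{a,b,d},{b,c,d}} V156={{a,b,d},{b,c,d}} V234={{b,c},{c,d},{c,f},{b,c,d}} V235={{c,d},{b,c,d}} V236={{b,c},{c,d},{c,f},{b,c,d}} V245={{c,d},{c,e},{b,c,d}} V246={{c},{b,c},{c,d},{c,e},{c,f},{b,c,d}} V256={{c,d},{c,e},{b,c,d}} V345={{a,d},{c,d},{d,f},{e,f},{a,b,d},{b,c,d},{b,d,f},{d,e,f}} V346={{a,b},{a,d},{a,f},{b,c},{c,d},{c,f},{a,b,d},{b,c,d}} V356={{a,d},{c,d},{a,b,d},{b,c,d}} V456={{a,d},{c,d},{c,e},{a,b,d},{b,c,d}}
  V1234={{b,c},{b,c,d}} V1235={{b,c,d}} V1236={{b,c},{b,c,d}} V1245={{b,c,d}} V1246={{b,c},{b,c,d}} V1256={{b,c,d}} V1345={{a,b,d},{b,c,d},{b,d,f}} V1346={{a,b},{b,c},{a,b,d},{b,c,d}} V1356={{a,b,d},{b,c,d}} V1456={{a,b,d},{b,c,d}} V2345={{c,d},{b,c,d}} V2346={{b,c},{c,d},{c,f},{b,c,d}} V2356={{c,d},{b,c,d}} V2456={{c,d},{c,e},{b,c,d}} V3456={{a,d},{c,d},{a,b,d},{b,c,d}}
  V12345={{b,c,d}} V12346={{b,c},{b,c,d}} V12356={{b,c,d}} V12456={{b,c,d}} V13456={{a,b,d},{b,c,d}} V23456={{c,d},{b,c,d}}
  V123456={{b,c,d}}
components per intersection:
  V1: {{b},{a,b},{b,c},{b,d},{b,f},{a,b,d},{b,c,d},{b,d,f}}
  V2: {{c},{b,c},{c,d},{c,e},{c,f},{b,c,d}}
  V3: {{b},{d},{f},{a,b},{a,d},{a,f},{b,c},{b,d},{b,f},{c,d},{c,f},{d,e},{d,f},{e,f},{a,b,d},{b,c,d},{b,d,f},{d,e,f}}
  V4: {{a},{c},{f},{a,b},{a,d},{a,f},{b,c},{b,f},{c,d},{c,e},{c,f},{d,f},{e,f},{a,b,d},{b,c,d},{b,d,f},{d,e,f}}
  V5: {{d},{e},{a,d},{b,d},{c,d},{c,e},{d,e},{d,f},{e,f},{a,b,d},{b,c,d},{b,d,f},{d,e,f}}
  V6: {{a},{a,b},{a,d},{a,f},{a,b,d}} {{c},{b,c},{c,d},{c,e},{c,f},{b,c,d}}
  V12: {{b,c},{b,c,d}}
  V13: {{b},{a,b},{b,c},{b,d},{b,f},{a,b,d},{b,c,d},{b,d,f}}
  V14: {{a,b},{a,b,d}} {{b,c},{b,c,d}} {{b,f},{b,d,f}}
  V15: {{b,d},{a,b,d},{b,c,d},{b,d,f}}
  V16: {{a,b},{a,b,d}} {{b,c},{b,c,d}}
  V23: {{b,c},{c,d},{b,c,d}} {{c,f}}
  V24: {{c},{b,c},{c,d},{c,e},{c,f},{b,c,d}}
  V25: {{c,d},{b,c,d}} {{c,e}}
  V26: {{c},{b,c},{c,d},{c,e},{c,f},{b,c,d}}
  V34: {{f},{a,f},{b,f},{c,f},{d,f},{e,f},{b,d,f},{d,e,f}} {{a,b},{a,d},{a,b,d}} {{b,c},{c,d},{b,c,d}}
  V35: {{d},{a,d},{b,d},{c,d},{d,e},{d,f},{e,f},{a,b,d},{b,c,d},{b,d,f},{d,e,f}}
  V36: {{a,b},{a,d},{a,b,d}} {{a,f}} {{b,c},{c,d},{b,c,d}} {{c,f}}
  V45: {{a,d},{a,b,d}} {{c,d},{b,c,d}} {{c,e}} {{d,f},{e,f},{b,d,f},{d,e,f}}
  V46: {{a},{a,b},{a,d},{a,f},{a,b,d}} {{c},{b,c},{c,d},{c,e},{c,f},{b,c,d}}
  V56: {{a,d},{a,b,d}} {{c,d},{b,c,d}} {{c,e}}
  V123: {{b,c},{b,c,d}}
  V124: {{b,c},{b,c,d}}
  V125: {{b,c,d}}
  V126: {{b,c},{b,c,d}}
  V134: {{a,b},{a,b,d}} {{b,c},{b,c,d}} {{b,f},{b,d,f}}
  V135: {{b,d},{a,b,d},{b,c,d},{b,d,f}}
  V136: {{a,b},{a,b,d}} {{b,c},{b,c,d}}
  V145: {{a,b,d}} {{b,c,d}} {{b,d,f}}
  V146: {{a,b},{a,b,d}} {{b,c},{b,c,d}}
  V156: {{a,b,d}} {{b,c,d}}
  V234: {{b,c},{c,d},{b,c,d}} {{c,f}}
  V235: {{c,d},{b,c,d}}
  V236: {{b,c},{c,d},{b,c,d}} {{c,f}}
  V245: {{c,d},{b,c,d}} {{c,e}}
  V246: {{c},{b,c},{c,d},{c,e},{c,f},{b,c,d}}
  V256: {{c,d},{b,c,d}} {{c,e}}
  V345: {{a,d},{a,b,d}} {{c,d},{b,c,d}} {{d,f},{e,f},{b,d,f},{d,e,f}}
  V346: {{a,b},{a,d},{a,b,d}} {{a,f}} {{b,c},{c,d},{b,c,d}} {{c,f}}
  V356: {{a,d},{a,b,d}} {{c,d},{b,c,d}}
  V456: {{a,d},{a,b,d}} {{c,d},{b,c,d}} {{c,e}}
  V1234: {{b,c},{b,c,d}}
  V1235: {{b,c,d}}
  V1236: {{b,c},{b,c,d}}
  V1245: {{b,c,d}}
  V1246: {{b,c},{b,c,d}}
  V1256: {{b,c,d}}
  V1345: {{a,b,d}} {{b,c,d}} {{b,d,f}}
  V1346: {{a,b},{a,b,d}} {{b,c},{b,c,d}}
  V1356: {{a,b,d}} {{b,c,d}}
  V1456: {{a,b,d}} {{b,c,d}}
  V2345: {{c,d},{b,c,d}}
  V2346: {{b,c},{c,d},{b,c,d}} {{c,f}}
  V2356: {{c,d},{b,c,d}}
  V2456: {{c,d},{b,c,d}} {{c,e}}
  V3456: {{a,d},{a,b,d}} {{c,d},{b,c,d}}
  V12345: {{b,c,d}}
  V12346: {{b,c},{b,c,d}}
  V12356: {{b,c,d}}
  V12456: {{b,c,d}}
  V13456: {{a,b,d}} {{b,c,d}}
  V23456: {{c,d},{b,c,d}}
  V123456: {{b,c,d}}
C dims 7,31,39,23; δ0: rk 6, SNF 1^6; δ1: rk 22, SNF 1^22; δ2: rk 17, SNF 1^17
degree 0: 7−6−0 = 1 → Ȟ^0 ≅ Z
degree 1: 31−22−6 = 3 → Ȟ^1 ≅ Z^3
degree 2: 39−17−22 = 0 → Ȟ^2 ≅ 0


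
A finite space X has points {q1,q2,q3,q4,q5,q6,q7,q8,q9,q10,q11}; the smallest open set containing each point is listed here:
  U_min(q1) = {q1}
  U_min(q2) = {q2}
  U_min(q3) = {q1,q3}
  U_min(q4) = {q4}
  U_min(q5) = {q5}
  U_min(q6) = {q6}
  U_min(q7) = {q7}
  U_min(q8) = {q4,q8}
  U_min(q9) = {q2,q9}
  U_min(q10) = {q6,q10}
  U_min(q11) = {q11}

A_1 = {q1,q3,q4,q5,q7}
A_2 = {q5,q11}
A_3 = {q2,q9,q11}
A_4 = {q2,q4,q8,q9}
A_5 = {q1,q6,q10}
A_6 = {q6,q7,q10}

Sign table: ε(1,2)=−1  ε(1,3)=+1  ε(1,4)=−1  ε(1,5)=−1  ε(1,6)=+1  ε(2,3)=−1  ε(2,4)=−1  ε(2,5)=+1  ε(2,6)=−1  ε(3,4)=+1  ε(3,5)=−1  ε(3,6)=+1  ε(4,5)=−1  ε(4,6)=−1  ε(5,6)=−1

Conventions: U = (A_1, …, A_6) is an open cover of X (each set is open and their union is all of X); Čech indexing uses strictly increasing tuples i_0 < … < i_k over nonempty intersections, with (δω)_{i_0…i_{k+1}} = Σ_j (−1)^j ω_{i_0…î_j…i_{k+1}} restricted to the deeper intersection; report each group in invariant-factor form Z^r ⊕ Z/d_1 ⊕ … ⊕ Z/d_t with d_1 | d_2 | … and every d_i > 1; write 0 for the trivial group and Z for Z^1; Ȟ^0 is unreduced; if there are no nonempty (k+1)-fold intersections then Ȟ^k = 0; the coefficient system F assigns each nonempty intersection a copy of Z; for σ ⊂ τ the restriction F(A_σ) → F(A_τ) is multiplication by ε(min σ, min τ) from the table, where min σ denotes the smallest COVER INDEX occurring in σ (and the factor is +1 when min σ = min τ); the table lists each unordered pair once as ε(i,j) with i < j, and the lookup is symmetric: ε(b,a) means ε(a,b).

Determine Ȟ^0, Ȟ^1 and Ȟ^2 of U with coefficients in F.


intersection data:
  A12={q5} A14={q4} A15={q1} A16={q7} A23={q11} A34={q2,q9} A56={q6,q10}
C dims 6,7; δ0: rk 6, SNF 1^5·2
Ȟ^0 = (6 − 6) − 0 = 0, so Ȟ^0 ≅ 0
Ȟ^1 = (7 − 0) − 6 = 1 plus torsion [2], so Ȟ^1 ≅ Z ⊕ Z/2
Ȟ^2 = (0 − 0) − 0 = 0, so Ȟ^2 ≅ 0

Ȟ^0 = 0; Ȟ^1 = Z ⊕ Z/2; Ȟ^2 = 0


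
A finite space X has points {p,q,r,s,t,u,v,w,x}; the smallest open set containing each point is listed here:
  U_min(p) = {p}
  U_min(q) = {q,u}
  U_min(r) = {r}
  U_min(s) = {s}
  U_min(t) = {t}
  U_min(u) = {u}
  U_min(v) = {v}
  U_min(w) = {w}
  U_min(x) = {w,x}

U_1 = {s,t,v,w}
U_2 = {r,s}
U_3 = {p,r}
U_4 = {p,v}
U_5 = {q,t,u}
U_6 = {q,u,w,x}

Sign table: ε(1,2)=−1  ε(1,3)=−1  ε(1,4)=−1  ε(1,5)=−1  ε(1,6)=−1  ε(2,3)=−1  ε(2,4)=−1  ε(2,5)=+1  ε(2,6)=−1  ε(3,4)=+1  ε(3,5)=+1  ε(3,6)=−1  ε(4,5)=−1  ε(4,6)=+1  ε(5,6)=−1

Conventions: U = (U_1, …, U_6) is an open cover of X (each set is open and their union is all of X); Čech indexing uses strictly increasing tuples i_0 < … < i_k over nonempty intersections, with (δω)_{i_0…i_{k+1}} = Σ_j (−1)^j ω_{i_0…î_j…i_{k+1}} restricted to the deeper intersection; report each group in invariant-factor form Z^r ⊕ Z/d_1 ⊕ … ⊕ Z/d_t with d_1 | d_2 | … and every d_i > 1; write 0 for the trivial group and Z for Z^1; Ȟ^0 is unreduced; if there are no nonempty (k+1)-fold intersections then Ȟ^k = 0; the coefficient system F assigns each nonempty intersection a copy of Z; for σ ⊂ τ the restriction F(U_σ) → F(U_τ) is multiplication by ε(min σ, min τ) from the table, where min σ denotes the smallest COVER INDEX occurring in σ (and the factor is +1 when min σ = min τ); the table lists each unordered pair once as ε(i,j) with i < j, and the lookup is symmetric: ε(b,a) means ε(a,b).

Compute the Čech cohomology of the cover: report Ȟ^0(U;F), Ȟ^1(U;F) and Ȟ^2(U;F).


Ȟ^0 ≅ 0; Ȟ^1 ≅ Z ⊕ Z/2; Ȟ^2 ≅ 0

intersection data:
  U12={s} U14={v} U15={t} U16={w} U23={r} U34={p} U56={q,u}
C dims 6,7; δ0: rk 6, SNF 1^5·2
Ȟ^0 = (6 − 6) − 0 = 0, so Ȟ^0 ≅ 0
Ȟ^1 = (7 − 0) − 6 = 1 plus torsion [2], so Ȟ^1 ≅ Z ⊕ Z/2
Ȟ^2 = (0 − 0) − 0 = 0, so Ȟ^2 ≅ 0


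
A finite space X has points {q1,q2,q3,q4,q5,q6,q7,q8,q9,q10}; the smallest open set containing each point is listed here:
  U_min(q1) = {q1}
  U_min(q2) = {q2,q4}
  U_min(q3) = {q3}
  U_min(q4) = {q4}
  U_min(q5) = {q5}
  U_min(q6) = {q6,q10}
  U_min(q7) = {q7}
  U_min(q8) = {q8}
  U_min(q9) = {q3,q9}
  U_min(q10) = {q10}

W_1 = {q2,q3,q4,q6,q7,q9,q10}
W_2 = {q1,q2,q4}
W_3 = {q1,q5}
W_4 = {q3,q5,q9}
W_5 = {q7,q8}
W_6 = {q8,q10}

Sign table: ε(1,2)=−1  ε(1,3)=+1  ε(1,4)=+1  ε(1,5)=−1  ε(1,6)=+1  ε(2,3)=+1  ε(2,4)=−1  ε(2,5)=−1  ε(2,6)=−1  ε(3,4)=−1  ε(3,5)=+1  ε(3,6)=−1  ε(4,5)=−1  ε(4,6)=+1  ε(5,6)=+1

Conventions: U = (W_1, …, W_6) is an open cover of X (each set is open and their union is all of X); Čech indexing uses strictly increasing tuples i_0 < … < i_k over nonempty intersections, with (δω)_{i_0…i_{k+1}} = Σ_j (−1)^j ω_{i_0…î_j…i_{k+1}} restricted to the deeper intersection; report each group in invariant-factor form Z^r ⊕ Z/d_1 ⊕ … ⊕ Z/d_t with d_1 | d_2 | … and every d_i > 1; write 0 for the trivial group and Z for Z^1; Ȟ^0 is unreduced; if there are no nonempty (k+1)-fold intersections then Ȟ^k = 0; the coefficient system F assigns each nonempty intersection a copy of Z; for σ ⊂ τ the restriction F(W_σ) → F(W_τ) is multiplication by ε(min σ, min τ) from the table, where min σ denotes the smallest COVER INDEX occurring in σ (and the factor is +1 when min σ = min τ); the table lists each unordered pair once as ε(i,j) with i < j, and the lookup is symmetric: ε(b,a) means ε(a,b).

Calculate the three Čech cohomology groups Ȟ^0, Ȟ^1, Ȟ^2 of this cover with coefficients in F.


Ȟ^0 ≅ 0, Ȟ^1 ≅ Z ⊕ Z/2, Ȟ^2 ≅ 0

nonempty overlaps:
  W12={q2,q4} W14={q3,q9} W15={q7} W16={q10} W23={q1} W34={q5} W56={q8}
C dims 6,7; δ0: rk 6, SNF 1^5·2
degree 0: 6−6−0 = 0 → Ȟ^0 ≅ 0
degree 1: 7−0−6 = 1 plus torsion [2] → Ȟ^1 ≅ Z ⊕ Z/2
degree 2: 0−0−0 = 0 → Ȟ^2 ≅ 0


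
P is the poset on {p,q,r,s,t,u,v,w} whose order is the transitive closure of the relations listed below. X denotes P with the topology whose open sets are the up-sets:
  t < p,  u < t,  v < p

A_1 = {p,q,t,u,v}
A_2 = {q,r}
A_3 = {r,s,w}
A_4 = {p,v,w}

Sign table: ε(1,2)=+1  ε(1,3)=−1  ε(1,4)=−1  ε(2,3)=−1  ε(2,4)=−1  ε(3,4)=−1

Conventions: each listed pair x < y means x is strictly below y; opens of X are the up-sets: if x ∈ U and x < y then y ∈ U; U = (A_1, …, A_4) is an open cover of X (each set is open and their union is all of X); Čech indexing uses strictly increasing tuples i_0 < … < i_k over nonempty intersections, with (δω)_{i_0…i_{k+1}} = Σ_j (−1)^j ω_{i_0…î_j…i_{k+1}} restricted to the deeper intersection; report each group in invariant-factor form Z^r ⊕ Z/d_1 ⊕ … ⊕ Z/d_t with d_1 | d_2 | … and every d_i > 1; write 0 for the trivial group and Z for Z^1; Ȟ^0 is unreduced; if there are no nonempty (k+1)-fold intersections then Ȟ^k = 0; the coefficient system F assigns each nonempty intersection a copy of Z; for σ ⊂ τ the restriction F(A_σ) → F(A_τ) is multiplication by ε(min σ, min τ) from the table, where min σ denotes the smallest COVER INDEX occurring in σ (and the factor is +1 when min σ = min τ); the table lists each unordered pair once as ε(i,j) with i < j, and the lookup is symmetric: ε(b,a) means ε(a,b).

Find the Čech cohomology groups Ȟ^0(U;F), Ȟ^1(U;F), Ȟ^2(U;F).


nonempty overlaps:
  A12={q} A14={p,v} A23={r} A34={w}
C dims 4,4; δ0: rk 4, SNF 1^3·2
degree 0: 4−4−0 = 0 → Ȟ^0 ≅ 0
degree 1: 4−0−4 = 0 plus torsion [2] → Ȟ^1 ≅ Z/2
degree 2: 0−0−0 = 0 → Ȟ^2 ≅ 0

Ȟ^0 = 0; Ȟ^1 = Z/2; Ȟ^2 = 0


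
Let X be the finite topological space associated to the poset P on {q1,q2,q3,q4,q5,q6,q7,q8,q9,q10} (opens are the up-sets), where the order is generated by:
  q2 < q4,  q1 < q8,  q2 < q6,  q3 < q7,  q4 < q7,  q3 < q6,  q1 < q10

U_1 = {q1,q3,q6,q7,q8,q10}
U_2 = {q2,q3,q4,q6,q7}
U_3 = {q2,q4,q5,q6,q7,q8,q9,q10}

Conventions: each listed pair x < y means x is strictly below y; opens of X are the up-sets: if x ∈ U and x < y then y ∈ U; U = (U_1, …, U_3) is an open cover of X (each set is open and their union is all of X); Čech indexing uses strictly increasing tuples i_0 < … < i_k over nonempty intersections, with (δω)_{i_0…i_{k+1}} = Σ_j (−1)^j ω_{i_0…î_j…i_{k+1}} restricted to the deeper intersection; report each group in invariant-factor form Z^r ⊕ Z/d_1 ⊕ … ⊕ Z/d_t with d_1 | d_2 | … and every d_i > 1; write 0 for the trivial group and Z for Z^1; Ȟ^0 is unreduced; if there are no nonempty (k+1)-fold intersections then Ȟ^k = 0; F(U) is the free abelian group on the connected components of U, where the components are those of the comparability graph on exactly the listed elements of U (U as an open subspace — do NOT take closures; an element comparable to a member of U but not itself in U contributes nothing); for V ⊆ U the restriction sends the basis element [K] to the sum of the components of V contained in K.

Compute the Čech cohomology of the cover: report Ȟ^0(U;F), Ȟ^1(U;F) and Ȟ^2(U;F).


Ȟ^0 = Z^4, Ȟ^1 = 0, Ȟ^2 = 0

nerve simplices:
  U12={q3,q6,q7} U13={q6,q7,q8,q10} U23={q2,q4,q6,q7}
  U123={q6,q7}
components per intersection:
  U1: {q1,q8,q10} {q3,q6,q7}
  U2: {q2,q3,q4,q6,q7}
  U3: {q2,q4,q6,q7} {q5} {q8} {q9} {q10}
  U12: {q3,q6,q7}
  U13: {q6} {q7} {q8} {q10}
  U23: {q2,q4,q6,q7}
  U123: {q6} {q7}
C dims 8,6,2; δ0: rk 4, SNF 1^4; δ1: rk 2, SNF 1^2
degree 0: 8−4−0 = 4 → Ȟ^0 ≅ Z^4
degree 1: 6−2−4 = 0 → Ȟ^1 ≅ 0
degree 2: 2−0−2 = 0 → Ȟ^2 ≅ 0
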